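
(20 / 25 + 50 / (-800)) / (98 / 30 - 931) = -177 / 222656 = -0.00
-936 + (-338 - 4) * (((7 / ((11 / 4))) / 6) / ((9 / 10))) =-36208 / 33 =-1097.21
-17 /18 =-0.94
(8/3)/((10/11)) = 44/15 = 2.93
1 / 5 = 0.20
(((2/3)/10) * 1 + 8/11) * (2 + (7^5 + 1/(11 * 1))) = 4844380/363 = 13345.40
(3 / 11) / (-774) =-1 / 2838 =-0.00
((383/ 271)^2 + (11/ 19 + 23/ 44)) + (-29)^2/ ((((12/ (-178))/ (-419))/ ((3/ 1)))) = 15680868.60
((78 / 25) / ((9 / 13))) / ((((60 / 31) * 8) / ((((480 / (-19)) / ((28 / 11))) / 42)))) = -57629 / 837900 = -0.07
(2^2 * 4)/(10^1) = 8/5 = 1.60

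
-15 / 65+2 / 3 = 17 / 39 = 0.44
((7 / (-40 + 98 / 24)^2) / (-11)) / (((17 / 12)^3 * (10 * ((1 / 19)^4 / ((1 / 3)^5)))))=-467070464 / 50195408615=-0.01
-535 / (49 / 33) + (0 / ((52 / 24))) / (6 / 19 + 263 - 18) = -17655 / 49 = -360.31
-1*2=-2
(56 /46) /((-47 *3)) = -28 /3243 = -0.01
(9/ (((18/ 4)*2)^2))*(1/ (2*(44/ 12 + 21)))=1/ 444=0.00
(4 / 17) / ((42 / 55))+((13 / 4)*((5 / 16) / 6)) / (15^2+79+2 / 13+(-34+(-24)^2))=10332037 / 33510400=0.31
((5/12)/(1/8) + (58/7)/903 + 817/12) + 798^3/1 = 4282853923353/8428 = 508169663.43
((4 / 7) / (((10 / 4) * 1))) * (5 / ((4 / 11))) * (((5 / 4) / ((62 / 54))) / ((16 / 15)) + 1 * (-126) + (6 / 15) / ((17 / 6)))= -231579777 / 590240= -392.35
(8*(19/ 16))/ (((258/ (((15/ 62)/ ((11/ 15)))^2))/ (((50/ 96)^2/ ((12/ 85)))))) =630859375/ 81921359872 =0.01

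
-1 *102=-102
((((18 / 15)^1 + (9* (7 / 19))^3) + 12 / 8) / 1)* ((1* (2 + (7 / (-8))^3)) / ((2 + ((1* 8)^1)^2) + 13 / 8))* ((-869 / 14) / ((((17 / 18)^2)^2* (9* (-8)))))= 1158633103587003 / 1388454867963520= 0.83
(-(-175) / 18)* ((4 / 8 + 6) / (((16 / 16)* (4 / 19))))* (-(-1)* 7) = 302575 / 144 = 2101.22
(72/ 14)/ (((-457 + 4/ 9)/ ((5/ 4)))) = -405/ 28763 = -0.01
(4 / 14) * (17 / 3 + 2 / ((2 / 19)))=148 / 21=7.05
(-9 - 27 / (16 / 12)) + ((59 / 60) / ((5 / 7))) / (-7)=-4417 / 150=-29.45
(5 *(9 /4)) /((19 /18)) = 405 /38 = 10.66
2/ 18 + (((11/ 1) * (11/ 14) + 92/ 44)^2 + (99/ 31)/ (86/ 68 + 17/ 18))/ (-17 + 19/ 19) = -128464364909/ 17891729856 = -7.18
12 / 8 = 3 / 2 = 1.50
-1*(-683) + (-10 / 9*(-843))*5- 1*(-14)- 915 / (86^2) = 119376091 / 22188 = 5380.21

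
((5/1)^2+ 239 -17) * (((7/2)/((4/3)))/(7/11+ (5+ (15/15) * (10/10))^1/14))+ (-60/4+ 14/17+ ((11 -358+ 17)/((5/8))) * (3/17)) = 5592583/11152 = 501.49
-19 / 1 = -19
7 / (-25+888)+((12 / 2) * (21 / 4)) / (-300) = -16723 / 172600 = -0.10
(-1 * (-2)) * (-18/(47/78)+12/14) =-19092/329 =-58.03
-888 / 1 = -888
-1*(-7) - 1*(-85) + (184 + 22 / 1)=298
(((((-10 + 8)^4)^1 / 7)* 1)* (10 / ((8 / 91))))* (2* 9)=4680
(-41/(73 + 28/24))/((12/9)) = -369/890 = -0.41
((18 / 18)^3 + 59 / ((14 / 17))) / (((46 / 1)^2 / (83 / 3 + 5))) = 1.12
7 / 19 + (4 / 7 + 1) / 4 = 405 / 532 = 0.76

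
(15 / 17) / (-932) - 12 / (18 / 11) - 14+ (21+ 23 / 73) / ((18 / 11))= -86486407 / 10409508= -8.31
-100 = -100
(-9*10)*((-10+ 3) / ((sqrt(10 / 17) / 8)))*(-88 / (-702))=2464*sqrt(170) / 39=823.76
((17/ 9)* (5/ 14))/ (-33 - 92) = -0.01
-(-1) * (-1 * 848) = -848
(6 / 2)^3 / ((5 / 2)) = 54 / 5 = 10.80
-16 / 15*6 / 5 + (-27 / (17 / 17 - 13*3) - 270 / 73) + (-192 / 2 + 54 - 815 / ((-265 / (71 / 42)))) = -1584990767 / 38593275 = -41.07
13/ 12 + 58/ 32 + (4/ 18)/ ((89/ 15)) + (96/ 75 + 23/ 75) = 482731/ 106800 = 4.52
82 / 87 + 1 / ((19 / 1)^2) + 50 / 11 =1896929 / 345477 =5.49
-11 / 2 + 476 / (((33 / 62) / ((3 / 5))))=58419 / 110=531.08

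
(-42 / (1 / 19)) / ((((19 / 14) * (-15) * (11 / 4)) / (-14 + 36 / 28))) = -9968 / 55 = -181.24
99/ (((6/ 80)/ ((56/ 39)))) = 24640/ 13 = 1895.38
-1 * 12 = -12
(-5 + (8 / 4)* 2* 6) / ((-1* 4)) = -19 / 4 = -4.75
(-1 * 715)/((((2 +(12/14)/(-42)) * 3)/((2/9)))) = -70070/2619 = -26.75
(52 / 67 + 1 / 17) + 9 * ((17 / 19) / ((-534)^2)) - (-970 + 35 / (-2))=677675043509 / 685673444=988.33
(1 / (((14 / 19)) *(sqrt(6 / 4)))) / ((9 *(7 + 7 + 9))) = 19 *sqrt(6) / 8694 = 0.01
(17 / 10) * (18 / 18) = 1.70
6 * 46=276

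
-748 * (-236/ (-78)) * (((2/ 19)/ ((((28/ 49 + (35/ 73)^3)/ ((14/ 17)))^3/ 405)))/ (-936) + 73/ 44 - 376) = 1676354049495844101629490357974/ 1978273280464841238284601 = 847382.45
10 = 10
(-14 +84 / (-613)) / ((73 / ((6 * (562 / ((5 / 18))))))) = -525991536 / 223745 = -2350.85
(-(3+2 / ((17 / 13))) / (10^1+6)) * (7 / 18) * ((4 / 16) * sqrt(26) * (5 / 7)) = -385 * sqrt(26) / 19584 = -0.10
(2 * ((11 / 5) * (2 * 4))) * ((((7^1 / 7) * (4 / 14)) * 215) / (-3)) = -15136 / 21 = -720.76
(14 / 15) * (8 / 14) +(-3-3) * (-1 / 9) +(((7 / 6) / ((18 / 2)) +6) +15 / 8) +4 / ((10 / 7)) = 2593 / 216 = 12.00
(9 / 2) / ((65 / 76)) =342 / 65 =5.26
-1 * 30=-30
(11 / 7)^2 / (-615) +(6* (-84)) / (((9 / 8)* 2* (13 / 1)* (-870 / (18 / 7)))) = 106595 / 2272179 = 0.05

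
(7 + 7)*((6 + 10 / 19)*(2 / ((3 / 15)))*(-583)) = -10120880 / 19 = -532677.89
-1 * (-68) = 68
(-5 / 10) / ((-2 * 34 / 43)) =43 / 136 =0.32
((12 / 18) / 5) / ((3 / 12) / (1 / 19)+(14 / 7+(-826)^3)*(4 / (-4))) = 8 / 33813598725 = 0.00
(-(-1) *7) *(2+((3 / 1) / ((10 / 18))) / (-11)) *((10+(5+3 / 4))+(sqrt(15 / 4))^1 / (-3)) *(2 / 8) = 36603 / 880-581 *sqrt(15) / 1320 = 39.89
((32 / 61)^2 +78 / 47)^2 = 114491549956 / 30585462769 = 3.74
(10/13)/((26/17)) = 0.50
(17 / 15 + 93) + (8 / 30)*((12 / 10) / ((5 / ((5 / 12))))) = 2354 / 25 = 94.16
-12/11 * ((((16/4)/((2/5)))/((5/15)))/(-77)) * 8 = 2880/847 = 3.40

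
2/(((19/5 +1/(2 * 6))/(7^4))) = 288120/233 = 1236.57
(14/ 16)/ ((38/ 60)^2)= 1575/ 722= 2.18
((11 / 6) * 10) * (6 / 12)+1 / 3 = 19 / 2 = 9.50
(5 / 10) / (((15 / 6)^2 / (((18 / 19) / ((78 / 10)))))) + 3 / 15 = 259 / 1235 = 0.21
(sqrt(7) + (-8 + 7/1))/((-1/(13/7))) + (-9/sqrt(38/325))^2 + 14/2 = 186631/266- 13 * sqrt(7)/7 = 696.71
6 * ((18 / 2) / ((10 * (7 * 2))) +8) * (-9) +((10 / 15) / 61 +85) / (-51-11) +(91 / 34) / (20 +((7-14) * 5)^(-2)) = -8025885209977 / 18378118430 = -436.71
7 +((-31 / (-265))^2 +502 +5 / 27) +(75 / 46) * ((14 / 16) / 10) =710791813667 / 1395511200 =509.34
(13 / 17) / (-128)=-13 / 2176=-0.01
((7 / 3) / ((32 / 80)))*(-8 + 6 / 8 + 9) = 245 / 24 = 10.21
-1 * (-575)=575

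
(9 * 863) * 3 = 23301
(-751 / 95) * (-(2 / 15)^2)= 3004 / 21375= 0.14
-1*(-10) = 10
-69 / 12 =-23 / 4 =-5.75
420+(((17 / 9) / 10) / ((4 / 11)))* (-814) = -509 / 180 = -2.83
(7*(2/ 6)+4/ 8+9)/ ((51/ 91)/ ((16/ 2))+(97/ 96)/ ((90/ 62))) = 4651920/ 301177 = 15.45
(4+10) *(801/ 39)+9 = 3855/ 13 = 296.54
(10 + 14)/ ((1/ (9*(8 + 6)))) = 3024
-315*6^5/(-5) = 489888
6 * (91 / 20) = 273 / 10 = 27.30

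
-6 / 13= -0.46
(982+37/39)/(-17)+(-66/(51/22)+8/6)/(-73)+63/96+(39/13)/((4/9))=-25834751/516256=-50.04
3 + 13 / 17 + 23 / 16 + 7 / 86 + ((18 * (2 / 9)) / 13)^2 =10630829 / 1976624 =5.38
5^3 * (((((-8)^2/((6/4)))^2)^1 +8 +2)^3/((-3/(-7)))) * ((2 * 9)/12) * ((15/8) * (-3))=-2445035985231875/162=-15092814723653.55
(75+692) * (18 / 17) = 13806 / 17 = 812.12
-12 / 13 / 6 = -2 / 13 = -0.15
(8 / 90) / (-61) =-4 / 2745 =-0.00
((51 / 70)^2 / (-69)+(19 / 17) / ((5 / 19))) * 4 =16.96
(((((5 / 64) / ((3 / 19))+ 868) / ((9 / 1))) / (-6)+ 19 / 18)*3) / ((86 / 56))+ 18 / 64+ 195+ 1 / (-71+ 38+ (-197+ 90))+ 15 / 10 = 13606037 / 81270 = 167.42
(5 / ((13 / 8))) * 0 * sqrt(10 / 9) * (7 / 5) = 0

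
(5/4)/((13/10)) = 25/26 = 0.96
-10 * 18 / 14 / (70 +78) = -0.09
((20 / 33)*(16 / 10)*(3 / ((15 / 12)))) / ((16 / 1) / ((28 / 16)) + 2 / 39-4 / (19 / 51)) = -331968 / 220055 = -1.51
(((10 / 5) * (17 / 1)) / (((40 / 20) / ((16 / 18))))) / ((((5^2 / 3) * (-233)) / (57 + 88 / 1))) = -1.13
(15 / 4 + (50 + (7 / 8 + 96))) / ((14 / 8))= 1205 / 14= 86.07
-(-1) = 1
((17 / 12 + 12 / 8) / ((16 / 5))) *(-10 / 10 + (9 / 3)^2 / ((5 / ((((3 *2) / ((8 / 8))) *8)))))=14945 / 192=77.84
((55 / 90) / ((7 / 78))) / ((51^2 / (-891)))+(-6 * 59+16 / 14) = -718549 / 2023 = -355.19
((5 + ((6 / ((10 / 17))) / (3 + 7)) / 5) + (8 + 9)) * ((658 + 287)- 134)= 4501861 / 250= 18007.44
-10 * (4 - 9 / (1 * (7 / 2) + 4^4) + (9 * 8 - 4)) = -124500 / 173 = -719.65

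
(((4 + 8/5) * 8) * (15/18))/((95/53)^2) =314608/27075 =11.62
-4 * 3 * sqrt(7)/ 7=-12 * sqrt(7)/ 7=-4.54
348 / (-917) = -348 / 917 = -0.38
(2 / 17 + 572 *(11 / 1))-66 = 105844 / 17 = 6226.12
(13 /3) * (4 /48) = 13 /36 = 0.36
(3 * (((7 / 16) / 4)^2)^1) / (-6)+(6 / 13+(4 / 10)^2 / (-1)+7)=19423691 / 2662400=7.30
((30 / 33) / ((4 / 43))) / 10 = 43 / 44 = 0.98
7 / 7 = 1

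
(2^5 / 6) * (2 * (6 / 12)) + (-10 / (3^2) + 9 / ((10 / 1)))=461 / 90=5.12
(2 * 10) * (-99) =-1980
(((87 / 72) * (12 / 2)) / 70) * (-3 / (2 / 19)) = -1653 / 560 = -2.95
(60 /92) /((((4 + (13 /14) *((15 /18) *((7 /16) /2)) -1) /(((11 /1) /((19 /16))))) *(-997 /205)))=-207820800 /530233513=-0.39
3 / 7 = 0.43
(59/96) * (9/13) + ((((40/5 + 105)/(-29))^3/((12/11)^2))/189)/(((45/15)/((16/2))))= -14285930837/51774139872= -0.28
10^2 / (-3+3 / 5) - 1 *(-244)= 202.33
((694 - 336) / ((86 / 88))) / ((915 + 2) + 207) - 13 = -153141 / 12083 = -12.67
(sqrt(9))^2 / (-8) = -9 / 8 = -1.12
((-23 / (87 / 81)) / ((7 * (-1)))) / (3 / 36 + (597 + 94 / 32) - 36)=29808 / 5495819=0.01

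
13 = 13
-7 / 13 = -0.54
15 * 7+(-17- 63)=25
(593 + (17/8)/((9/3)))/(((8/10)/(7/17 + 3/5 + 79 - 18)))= 25035493/544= 46021.13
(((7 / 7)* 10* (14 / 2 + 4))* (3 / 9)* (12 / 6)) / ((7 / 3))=31.43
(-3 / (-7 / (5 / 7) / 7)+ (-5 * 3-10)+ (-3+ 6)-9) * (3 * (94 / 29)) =-280.61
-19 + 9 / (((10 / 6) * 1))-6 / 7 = -14.46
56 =56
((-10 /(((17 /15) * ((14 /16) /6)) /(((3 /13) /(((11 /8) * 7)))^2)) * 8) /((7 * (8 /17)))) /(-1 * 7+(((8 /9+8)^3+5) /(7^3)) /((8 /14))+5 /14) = 12093235200 /434380459513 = 0.03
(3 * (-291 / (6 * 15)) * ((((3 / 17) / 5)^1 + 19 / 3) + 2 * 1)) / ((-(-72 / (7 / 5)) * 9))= -724493 / 4131000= -0.18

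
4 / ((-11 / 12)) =-48 / 11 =-4.36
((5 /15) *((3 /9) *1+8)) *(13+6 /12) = 75 /2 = 37.50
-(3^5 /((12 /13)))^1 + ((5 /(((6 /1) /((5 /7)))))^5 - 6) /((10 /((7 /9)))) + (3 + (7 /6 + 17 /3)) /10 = -441465216071 /1680315840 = -262.73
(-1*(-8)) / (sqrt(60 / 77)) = 4*sqrt(1155) / 15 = 9.06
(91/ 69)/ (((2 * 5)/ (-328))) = -14924/ 345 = -43.26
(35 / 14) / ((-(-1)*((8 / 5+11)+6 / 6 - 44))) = -25 / 304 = -0.08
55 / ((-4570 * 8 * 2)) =-11 / 14624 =-0.00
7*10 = 70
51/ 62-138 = -8505/ 62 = -137.18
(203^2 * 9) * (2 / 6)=123627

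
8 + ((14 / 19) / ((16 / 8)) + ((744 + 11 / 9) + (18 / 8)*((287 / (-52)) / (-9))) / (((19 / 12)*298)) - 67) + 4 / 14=-350963407 / 6182904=-56.76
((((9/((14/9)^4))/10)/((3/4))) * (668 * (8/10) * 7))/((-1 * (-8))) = 95.83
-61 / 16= -3.81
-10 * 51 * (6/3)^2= -2040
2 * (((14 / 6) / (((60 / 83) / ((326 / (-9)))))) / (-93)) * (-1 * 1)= -94703 / 37665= -2.51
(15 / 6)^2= 25 / 4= 6.25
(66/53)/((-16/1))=-33/424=-0.08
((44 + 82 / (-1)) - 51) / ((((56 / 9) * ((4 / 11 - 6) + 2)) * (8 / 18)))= 79299 / 8960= 8.85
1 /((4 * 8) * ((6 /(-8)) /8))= -1 /3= -0.33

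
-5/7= -0.71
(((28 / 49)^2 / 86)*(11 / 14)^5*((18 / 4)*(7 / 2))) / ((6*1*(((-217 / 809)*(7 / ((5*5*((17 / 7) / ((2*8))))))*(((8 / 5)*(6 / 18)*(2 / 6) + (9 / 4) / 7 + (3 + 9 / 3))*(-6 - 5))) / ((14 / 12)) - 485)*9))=-0.00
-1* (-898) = 898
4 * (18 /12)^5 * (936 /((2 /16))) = 227448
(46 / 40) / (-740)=-23 / 14800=-0.00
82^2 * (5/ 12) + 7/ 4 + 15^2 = 36341/ 12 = 3028.42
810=810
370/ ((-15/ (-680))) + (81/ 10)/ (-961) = 483574957/ 28830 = 16773.32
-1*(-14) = 14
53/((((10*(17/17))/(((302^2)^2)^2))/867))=1589719549821415144595328/5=317943909964283028919065.60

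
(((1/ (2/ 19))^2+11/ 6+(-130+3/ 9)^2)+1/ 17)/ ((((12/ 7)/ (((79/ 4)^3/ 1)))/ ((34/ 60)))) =35707626286787/ 829440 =43050282.46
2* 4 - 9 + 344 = 343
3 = 3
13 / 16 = 0.81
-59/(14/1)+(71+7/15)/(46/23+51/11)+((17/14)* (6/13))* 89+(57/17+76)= 460035923/3387930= 135.79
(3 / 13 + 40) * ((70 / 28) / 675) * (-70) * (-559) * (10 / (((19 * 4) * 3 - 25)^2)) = 224890 / 158949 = 1.41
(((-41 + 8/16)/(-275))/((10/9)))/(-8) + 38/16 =103771/44000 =2.36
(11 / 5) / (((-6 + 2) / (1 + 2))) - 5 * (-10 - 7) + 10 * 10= 3667 / 20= 183.35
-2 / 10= -1 / 5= -0.20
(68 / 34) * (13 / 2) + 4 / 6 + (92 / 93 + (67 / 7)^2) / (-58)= 1063399 / 88102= 12.07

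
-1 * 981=-981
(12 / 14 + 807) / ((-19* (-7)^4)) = -5655 / 319333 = -0.02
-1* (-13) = 13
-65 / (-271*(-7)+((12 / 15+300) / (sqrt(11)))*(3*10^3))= 1356355 / 814286175301 - 58656000*sqrt(11) / 814286175301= -0.00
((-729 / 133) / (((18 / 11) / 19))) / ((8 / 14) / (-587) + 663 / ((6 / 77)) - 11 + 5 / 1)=-174339 / 23291179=-0.01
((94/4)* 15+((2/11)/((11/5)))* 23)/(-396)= -85765/95832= -0.89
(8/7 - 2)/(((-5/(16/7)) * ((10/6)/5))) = 288/245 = 1.18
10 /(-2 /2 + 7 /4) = 40 /3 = 13.33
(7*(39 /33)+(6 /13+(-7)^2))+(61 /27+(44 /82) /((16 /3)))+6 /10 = 384317689 /6332040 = 60.69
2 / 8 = 1 / 4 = 0.25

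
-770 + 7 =-763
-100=-100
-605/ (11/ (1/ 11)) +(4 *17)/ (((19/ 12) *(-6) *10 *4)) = -492/ 95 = -5.18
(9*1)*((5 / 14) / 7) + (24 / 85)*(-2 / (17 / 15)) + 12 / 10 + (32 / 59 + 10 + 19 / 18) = 479699996 / 37597455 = 12.76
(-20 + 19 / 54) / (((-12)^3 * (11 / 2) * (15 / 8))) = 1061 / 962280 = 0.00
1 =1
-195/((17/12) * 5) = -27.53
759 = 759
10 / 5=2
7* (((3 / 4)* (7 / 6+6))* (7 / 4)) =2107 / 32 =65.84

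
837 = 837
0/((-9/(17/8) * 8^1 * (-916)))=0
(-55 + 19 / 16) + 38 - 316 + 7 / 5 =-26433 / 80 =-330.41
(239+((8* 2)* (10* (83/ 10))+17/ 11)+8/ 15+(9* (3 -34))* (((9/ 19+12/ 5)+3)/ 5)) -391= 13328879/ 15675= 850.33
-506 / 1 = -506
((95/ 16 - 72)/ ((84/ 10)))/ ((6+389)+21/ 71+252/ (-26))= -696865/ 34167552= -0.02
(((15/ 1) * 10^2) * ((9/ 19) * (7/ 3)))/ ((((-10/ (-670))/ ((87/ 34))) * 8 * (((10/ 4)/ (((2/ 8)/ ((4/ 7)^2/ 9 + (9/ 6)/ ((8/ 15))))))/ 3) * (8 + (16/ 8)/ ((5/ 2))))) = 60730165125/ 142837706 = 425.17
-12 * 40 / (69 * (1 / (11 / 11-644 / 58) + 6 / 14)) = -82040 / 3887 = -21.11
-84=-84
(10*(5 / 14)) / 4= 25 / 28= 0.89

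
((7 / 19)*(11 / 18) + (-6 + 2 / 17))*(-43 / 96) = 1414313 / 558144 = 2.53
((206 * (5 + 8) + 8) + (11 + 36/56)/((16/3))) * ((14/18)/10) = 602153/2880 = 209.08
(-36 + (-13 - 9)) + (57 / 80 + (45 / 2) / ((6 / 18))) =817 / 80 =10.21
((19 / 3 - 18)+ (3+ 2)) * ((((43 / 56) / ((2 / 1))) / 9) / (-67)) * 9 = 215 / 5628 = 0.04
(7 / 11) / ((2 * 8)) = 7 / 176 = 0.04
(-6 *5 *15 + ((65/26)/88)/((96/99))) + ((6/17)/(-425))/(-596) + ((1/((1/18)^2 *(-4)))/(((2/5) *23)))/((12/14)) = -5834566325211/12677158400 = -460.24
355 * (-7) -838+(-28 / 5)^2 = -82291 / 25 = -3291.64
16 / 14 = 8 / 7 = 1.14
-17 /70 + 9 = 613 /70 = 8.76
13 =13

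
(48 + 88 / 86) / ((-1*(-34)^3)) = 31 / 24854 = 0.00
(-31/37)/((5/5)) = -31/37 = -0.84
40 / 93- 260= -24140 / 93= -259.57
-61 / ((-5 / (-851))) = -51911 / 5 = -10382.20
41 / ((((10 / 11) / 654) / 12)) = 1769724 / 5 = 353944.80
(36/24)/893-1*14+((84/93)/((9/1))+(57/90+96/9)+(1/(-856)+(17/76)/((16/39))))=-17521394671/8530793280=-2.05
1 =1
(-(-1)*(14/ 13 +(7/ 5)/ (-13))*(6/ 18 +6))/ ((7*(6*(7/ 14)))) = 19/ 65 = 0.29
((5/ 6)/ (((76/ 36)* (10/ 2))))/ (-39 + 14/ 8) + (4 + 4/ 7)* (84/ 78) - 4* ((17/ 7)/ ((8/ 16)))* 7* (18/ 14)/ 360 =5713059/ 1288105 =4.44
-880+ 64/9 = -7856/9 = -872.89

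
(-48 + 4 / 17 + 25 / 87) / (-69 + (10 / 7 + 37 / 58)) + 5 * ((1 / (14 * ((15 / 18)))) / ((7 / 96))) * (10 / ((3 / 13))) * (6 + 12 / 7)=934339767638 / 475372275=1965.49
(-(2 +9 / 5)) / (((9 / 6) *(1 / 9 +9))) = -57 / 205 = -0.28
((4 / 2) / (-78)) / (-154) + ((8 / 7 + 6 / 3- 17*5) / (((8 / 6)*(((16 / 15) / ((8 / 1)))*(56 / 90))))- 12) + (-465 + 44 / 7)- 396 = -1080793745 / 672672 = -1606.72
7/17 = 0.41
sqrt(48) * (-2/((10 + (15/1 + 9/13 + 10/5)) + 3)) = -104 * sqrt(3)/399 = -0.45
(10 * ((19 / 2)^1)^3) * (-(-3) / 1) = 102885 / 4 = 25721.25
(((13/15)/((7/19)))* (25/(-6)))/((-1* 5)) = 247/126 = 1.96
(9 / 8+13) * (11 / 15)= 1243 / 120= 10.36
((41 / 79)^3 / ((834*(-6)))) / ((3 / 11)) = -758131 / 7401501468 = -0.00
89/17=5.24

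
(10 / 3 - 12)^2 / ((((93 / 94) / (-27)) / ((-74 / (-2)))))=-2351128 / 31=-75842.84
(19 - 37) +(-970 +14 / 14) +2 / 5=-986.60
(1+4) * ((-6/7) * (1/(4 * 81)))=-5/378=-0.01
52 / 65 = 4 / 5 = 0.80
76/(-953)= -76/953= -0.08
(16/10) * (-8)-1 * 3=-79/5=-15.80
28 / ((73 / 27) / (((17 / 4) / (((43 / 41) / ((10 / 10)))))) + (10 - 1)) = 526932 / 181927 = 2.90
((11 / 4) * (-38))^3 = -9129329 / 8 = -1141166.12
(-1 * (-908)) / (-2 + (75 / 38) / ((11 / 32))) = 94886 / 391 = 242.68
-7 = -7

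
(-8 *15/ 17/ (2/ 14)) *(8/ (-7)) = 960/ 17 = 56.47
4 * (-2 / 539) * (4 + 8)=-96 / 539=-0.18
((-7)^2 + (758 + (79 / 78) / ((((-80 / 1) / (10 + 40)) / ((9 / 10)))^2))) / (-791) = -5373525 / 5264896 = -1.02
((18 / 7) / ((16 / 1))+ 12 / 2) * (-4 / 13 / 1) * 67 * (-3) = 69345 / 182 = 381.02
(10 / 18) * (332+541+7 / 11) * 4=192200 / 99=1941.41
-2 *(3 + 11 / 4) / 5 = -23 / 10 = -2.30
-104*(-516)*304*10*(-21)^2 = 71944104960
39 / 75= 13 / 25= 0.52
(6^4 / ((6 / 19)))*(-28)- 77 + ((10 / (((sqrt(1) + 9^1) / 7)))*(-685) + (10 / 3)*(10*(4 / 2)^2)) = -358952 / 3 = -119650.67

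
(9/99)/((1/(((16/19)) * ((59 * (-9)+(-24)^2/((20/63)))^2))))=658846224/5225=126094.97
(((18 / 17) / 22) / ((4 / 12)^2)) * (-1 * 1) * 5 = -405 / 187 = -2.17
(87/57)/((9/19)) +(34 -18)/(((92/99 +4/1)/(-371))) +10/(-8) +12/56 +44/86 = -794207431/660996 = -1201.53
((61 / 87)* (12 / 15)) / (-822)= -122 / 178785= -0.00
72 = 72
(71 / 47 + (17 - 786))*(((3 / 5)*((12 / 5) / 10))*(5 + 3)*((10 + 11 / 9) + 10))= -110236032 / 5875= -18763.58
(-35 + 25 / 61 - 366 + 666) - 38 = 13872 / 61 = 227.41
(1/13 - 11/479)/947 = 336/5896969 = 0.00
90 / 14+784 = 5533 / 7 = 790.43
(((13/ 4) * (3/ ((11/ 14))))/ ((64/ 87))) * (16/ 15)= 7917/ 440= 17.99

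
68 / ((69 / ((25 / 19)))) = 1700 / 1311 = 1.30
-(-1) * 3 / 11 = 3 / 11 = 0.27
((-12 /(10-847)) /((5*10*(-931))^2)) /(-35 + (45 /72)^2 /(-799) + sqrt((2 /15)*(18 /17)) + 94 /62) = -387756566464 /1962140294982444897450375-9536659456*sqrt(255) /68674910324385571410763125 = -0.00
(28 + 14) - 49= -7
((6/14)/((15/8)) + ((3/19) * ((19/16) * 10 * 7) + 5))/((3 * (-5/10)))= -1713/140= -12.24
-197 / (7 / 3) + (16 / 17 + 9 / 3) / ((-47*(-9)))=-4249412 / 50337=-84.42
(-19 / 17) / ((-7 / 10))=190 / 119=1.60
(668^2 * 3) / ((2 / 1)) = 669336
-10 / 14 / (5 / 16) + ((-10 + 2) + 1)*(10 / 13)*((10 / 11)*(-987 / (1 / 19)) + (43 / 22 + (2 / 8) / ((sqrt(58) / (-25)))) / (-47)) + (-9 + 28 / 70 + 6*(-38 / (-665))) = 1962877466 / 21385 - 875*sqrt(58) / 70876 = 91787.49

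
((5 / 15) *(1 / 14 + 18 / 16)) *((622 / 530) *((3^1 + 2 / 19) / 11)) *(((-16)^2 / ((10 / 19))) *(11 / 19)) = 19670128 / 528675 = 37.21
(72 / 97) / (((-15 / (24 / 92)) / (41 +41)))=-1.06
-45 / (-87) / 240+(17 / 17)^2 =465 / 464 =1.00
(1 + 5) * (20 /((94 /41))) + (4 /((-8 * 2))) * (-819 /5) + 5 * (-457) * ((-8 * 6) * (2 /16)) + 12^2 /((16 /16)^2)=13110453 /940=13947.29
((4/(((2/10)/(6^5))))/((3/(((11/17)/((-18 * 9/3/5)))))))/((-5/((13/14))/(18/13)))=95040/119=798.66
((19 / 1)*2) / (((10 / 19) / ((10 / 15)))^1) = 722 / 15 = 48.13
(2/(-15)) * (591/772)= -197/1930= -0.10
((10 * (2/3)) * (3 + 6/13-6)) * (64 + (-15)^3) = 728420/13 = 56032.31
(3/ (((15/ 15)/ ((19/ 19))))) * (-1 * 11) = -33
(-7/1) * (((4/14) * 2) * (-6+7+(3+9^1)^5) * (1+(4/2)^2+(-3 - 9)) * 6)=41803944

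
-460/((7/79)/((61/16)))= -19792.32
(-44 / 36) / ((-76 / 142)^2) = -55451 / 12996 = -4.27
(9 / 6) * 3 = 9 / 2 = 4.50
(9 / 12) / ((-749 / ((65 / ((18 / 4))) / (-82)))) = 65 / 368508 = 0.00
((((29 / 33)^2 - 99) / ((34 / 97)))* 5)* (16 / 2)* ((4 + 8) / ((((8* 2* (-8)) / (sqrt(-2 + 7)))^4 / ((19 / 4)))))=-0.06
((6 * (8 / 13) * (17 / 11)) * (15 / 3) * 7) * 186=5312160 / 143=37147.97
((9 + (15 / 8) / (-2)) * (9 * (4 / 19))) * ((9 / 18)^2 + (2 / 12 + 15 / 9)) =9675 / 304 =31.83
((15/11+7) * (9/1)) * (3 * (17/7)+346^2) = 693916164/77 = 9011898.23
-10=-10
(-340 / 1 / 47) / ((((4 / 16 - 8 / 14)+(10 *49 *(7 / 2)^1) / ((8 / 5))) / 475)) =-9044000 / 2820329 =-3.21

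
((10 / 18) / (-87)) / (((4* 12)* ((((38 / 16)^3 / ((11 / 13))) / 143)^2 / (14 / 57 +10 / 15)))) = -62368317440 / 6299114144733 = -0.01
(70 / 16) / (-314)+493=1238381 / 2512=492.99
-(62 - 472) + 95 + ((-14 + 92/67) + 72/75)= 826333/1675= 493.33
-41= -41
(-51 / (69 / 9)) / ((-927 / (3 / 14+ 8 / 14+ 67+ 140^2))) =4680933 / 33166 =141.14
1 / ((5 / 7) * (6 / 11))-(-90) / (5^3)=493 / 150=3.29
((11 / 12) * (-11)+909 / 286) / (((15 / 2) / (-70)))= 82943 / 1287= 64.45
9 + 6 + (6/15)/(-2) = 74/5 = 14.80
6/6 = 1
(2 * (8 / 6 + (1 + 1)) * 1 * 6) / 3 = 40 / 3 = 13.33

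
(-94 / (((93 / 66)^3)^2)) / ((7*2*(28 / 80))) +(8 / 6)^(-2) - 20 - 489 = -355477513557975 / 695802885904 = -510.89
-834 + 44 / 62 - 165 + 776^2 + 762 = 18660131 / 31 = 601939.71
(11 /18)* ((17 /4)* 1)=187 /72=2.60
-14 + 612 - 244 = 354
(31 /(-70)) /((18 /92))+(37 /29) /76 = -2.25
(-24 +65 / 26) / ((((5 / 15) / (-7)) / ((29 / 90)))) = 8729 / 60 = 145.48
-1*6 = -6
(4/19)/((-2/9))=-18/19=-0.95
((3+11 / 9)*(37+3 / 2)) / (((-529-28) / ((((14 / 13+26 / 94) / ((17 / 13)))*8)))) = -9679208 / 4005387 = -2.42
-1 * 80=-80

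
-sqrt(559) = -23.64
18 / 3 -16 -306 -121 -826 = -1263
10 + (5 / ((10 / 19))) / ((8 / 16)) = 29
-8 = -8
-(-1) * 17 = 17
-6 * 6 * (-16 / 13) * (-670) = -385920 / 13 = -29686.15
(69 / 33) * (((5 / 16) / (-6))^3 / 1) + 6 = 58389701 / 9732096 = 6.00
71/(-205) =-71/205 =-0.35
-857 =-857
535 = 535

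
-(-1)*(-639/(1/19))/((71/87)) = -14877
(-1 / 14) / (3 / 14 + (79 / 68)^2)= -2312 / 50623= -0.05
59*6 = 354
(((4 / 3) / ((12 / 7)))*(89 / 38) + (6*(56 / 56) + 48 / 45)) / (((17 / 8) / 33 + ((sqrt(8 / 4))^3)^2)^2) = 58850528 / 430600895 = 0.14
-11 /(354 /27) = -99 /118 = -0.84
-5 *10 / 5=-10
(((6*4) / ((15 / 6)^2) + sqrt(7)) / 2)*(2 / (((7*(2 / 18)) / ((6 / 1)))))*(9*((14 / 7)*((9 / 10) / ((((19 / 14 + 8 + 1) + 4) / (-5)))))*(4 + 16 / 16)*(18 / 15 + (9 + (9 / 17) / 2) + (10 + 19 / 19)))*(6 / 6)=-510743232 / 28475- 5320242*sqrt(7) / 1139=-30294.79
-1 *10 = -10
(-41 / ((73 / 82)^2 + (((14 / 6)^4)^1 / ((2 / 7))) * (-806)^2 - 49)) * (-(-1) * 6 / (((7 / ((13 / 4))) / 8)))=-3483543024 / 256954200827219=-0.00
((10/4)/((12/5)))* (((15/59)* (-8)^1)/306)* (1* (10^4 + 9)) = -1251125/18054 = -69.30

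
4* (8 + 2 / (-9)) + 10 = 370 / 9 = 41.11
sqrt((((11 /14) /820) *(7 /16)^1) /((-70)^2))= sqrt(4510) /229600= 0.00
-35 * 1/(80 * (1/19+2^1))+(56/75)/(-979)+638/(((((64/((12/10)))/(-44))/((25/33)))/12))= -24360566941/5090800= -4785.21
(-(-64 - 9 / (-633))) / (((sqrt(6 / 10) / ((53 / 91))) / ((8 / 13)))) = 5724424*sqrt(15) / 748839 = 29.61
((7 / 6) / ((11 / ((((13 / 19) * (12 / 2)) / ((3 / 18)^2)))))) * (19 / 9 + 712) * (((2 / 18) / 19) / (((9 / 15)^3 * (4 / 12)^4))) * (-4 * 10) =-11697140000 / 11913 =-981880.30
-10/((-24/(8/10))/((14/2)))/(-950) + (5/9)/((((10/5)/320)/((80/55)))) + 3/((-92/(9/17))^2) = 14871992582987/115027664400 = 129.29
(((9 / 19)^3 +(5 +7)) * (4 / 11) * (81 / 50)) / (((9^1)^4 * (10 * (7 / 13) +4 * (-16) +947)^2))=9355502 / 6792756137583075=0.00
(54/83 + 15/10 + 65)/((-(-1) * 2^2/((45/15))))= 33441/664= 50.36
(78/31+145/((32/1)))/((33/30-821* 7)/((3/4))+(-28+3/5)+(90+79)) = -34955/37297216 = -0.00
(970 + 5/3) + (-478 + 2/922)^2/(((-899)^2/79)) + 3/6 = 1024890357308419/1030558108326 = 994.50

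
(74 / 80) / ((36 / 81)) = 333 / 160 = 2.08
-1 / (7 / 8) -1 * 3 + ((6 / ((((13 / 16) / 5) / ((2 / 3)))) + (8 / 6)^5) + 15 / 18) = 1128641 / 44226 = 25.52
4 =4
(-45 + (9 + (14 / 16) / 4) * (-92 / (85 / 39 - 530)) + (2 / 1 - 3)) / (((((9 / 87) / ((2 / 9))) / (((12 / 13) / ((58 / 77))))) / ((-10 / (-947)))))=-24474835 / 19833021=-1.23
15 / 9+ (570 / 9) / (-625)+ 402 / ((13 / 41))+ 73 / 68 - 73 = 396966283 / 331500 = 1197.49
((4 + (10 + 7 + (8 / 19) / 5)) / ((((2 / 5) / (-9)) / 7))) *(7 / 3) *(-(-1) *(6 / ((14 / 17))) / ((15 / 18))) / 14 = -919377 / 190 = -4838.83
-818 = -818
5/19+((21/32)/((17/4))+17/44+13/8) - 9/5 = 11173/17765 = 0.63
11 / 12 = 0.92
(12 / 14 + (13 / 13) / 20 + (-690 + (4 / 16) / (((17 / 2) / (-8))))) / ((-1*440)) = 1640601 / 1047200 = 1.57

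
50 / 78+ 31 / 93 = 0.97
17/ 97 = 0.18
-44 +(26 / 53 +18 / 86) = -98681 / 2279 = -43.30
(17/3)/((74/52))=442/111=3.98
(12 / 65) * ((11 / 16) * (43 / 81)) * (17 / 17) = 0.07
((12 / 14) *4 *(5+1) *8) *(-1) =-1152 / 7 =-164.57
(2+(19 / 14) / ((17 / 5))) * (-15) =-8565 / 238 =-35.99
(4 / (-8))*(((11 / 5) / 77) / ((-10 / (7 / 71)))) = 1 / 7100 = 0.00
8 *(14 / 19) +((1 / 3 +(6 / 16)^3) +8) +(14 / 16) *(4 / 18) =1267337 / 87552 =14.48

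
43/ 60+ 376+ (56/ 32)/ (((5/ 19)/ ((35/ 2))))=59171/ 120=493.09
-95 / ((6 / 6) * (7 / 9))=-855 / 7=-122.14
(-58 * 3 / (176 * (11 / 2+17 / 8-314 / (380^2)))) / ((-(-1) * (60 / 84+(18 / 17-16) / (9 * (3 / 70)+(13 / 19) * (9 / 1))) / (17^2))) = 248684342495 / 10410303904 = 23.89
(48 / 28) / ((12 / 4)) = 4 / 7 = 0.57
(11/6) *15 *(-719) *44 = -869990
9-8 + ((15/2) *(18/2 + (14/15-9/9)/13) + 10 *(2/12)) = 2735/39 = 70.13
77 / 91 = 11 / 13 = 0.85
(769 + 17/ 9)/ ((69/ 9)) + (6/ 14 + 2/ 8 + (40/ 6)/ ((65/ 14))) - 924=-6876215/ 8372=-821.33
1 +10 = 11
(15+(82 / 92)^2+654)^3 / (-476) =-2846895803405624125 / 4509765322496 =-631273.60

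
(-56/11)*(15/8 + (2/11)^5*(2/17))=-287479619/30116537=-9.55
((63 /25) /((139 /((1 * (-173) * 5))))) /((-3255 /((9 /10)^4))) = 3405159 /1077250000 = 0.00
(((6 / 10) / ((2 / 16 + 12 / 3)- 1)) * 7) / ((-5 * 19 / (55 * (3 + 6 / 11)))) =-6552 / 2375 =-2.76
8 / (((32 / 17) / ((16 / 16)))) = 4.25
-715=-715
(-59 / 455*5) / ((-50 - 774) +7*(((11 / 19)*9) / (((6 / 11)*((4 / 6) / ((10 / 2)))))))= 4484 / 2230319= 0.00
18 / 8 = 9 / 4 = 2.25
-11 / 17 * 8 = -88 / 17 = -5.18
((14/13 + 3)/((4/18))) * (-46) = -10971/13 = -843.92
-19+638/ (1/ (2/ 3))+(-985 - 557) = -3407/ 3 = -1135.67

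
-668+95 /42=-27961 /42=-665.74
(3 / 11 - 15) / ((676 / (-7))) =567 / 3718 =0.15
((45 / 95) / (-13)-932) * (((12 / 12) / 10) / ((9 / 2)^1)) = -230213 / 11115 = -20.71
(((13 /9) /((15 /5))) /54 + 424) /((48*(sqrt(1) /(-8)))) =-618205 /8748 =-70.67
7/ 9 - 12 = -101/ 9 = -11.22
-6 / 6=-1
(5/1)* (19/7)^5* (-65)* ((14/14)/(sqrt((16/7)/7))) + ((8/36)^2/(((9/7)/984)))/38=-3715404350407/44341668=-83790.36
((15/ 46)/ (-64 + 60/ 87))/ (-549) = 145/ 15455448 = 0.00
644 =644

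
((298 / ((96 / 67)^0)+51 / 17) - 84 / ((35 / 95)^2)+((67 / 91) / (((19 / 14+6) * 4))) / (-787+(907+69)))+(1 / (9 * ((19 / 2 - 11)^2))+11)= -66552097 / 216918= -306.81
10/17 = 0.59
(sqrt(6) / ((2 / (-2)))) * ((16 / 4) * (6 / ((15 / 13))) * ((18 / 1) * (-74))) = 138528 * sqrt(6) / 5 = 67864.58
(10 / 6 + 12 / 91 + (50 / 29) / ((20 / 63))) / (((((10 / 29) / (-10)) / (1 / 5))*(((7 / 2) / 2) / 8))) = -1831568 / 9555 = -191.69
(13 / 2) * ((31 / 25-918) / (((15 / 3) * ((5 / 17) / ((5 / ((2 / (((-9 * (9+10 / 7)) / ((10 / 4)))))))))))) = 3327770043 / 8750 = 380316.58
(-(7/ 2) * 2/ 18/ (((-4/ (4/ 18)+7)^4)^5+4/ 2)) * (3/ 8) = -7/ 32291999756762880441744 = -0.00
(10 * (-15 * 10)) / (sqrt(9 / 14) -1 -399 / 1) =4500 * sqrt(14) / 2239991 +8400000 / 2239991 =3.76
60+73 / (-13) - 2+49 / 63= 6220 / 117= 53.16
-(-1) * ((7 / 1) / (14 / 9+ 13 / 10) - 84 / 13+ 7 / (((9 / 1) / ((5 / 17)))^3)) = -47983045271 / 11966048757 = -4.01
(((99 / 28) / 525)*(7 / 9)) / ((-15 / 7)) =-11 / 4500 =-0.00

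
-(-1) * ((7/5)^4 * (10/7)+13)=2311/125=18.49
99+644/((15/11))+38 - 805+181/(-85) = -10091/51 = -197.86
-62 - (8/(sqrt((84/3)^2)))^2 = -3042/49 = -62.08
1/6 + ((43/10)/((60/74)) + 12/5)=787/100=7.87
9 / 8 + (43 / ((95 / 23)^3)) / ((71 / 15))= 122128869 / 97397800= 1.25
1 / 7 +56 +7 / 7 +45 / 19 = 7915 / 133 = 59.51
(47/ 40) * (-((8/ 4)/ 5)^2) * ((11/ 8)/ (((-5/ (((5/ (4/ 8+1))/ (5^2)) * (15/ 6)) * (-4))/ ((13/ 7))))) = -6721/ 840000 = -0.01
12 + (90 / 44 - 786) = -16983 / 22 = -771.95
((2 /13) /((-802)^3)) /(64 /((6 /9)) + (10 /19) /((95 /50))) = -361 /116537648341712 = -0.00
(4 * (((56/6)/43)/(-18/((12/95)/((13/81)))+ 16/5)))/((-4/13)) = 32760/228373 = 0.14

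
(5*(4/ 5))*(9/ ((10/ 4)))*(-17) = -1224/ 5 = -244.80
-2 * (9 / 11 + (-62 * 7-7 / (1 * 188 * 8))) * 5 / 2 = 35833185 / 16544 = 2165.93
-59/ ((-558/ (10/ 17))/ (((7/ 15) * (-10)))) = -4130/ 14229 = -0.29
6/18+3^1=10/3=3.33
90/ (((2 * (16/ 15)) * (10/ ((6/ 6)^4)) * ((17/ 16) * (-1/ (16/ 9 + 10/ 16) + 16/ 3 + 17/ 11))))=154143/ 250886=0.61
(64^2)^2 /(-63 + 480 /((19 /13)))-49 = 318519997 /5043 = 63160.82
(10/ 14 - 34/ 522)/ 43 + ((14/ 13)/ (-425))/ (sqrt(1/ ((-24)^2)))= -19843846/ 434049525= -0.05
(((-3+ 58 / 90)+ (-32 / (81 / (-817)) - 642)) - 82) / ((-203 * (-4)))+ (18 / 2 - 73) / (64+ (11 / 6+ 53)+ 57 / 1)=-29872621 / 34694730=-0.86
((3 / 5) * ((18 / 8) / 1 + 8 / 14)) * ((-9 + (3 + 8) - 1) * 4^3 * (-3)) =-11376 / 35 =-325.03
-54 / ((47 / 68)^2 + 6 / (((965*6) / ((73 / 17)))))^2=-1075187080742400 / 4629128674681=-232.27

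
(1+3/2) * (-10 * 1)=-25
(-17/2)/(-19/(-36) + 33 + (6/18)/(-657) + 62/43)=-2881602/11854955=-0.24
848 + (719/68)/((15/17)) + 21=52859/60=880.98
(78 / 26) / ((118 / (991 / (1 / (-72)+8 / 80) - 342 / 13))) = 6940917 / 23777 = 291.92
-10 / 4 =-5 / 2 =-2.50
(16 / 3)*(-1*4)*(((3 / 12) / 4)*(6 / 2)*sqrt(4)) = -8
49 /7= 7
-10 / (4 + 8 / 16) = -20 / 9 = -2.22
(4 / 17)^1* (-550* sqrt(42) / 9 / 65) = -440* sqrt(42) / 1989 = -1.43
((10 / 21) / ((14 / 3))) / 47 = 5 / 2303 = 0.00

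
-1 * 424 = -424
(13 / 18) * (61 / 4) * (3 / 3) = 793 / 72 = 11.01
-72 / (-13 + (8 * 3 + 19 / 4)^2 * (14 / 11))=-704 / 10159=-0.07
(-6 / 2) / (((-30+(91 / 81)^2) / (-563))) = -58.77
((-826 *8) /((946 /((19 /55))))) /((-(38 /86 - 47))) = -4484 /86515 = -0.05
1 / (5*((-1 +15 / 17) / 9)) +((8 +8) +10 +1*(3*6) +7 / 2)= 161 / 5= 32.20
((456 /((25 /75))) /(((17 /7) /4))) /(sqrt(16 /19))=9576 * sqrt(19) /17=2455.34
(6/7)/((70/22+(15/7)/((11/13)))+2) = 1/9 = 0.11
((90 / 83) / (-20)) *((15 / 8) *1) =-135 / 1328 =-0.10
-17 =-17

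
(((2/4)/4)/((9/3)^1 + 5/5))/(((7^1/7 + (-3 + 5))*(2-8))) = -1/576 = -0.00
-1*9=-9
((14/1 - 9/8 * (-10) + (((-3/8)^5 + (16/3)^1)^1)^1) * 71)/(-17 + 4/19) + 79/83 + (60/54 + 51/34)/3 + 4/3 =-2954969843777/23425155072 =-126.15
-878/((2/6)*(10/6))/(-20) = 3951/50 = 79.02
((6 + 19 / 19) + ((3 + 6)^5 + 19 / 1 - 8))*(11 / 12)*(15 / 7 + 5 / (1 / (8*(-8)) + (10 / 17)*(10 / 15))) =28734618825 / 34412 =835017.40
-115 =-115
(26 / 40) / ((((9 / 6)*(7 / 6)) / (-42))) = -78 / 5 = -15.60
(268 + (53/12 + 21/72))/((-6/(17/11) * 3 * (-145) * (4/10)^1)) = 10115/25056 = 0.40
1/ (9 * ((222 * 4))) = 1/ 7992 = 0.00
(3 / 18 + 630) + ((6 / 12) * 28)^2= 4957 / 6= 826.17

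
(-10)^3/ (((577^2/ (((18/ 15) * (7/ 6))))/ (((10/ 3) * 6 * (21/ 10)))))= -58800/ 332929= -0.18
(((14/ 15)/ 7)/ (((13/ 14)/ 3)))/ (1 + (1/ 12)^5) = 0.43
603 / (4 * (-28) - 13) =-603 / 125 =-4.82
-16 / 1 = -16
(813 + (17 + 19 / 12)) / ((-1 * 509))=-9979 / 6108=-1.63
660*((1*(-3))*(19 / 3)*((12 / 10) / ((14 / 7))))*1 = -7524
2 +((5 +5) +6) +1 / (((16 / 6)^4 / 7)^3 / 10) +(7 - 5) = 688106188675 / 34359738368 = 20.03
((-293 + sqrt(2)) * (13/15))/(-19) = 3809/285 - 13 * sqrt(2)/285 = 13.30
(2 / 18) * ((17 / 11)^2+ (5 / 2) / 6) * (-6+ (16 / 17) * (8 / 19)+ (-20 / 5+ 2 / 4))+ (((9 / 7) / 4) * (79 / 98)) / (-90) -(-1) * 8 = 149403276691 / 28955813040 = 5.16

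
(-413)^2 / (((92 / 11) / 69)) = 5628777 / 4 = 1407194.25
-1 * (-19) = 19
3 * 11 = 33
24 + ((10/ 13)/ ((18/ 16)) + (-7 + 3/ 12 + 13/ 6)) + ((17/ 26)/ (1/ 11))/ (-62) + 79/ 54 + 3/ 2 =499381/ 21762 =22.95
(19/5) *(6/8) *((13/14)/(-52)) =-57/1120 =-0.05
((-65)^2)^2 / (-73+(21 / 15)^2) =-446265625 / 1776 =-251275.69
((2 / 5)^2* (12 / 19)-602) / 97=-285902 / 46075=-6.21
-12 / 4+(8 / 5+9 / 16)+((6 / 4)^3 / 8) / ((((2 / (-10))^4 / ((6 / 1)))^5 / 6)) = 150169372558593749933 / 80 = 1877117156982421874.16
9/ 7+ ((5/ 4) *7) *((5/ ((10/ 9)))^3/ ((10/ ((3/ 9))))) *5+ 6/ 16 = 60279/ 448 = 134.55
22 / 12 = 11 / 6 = 1.83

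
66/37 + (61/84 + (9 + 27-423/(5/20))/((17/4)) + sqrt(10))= -20454775/52836 + sqrt(10)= -383.97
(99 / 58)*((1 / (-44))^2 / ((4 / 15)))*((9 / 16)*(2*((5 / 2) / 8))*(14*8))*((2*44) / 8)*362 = 7697025 / 14848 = 518.39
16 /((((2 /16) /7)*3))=896 /3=298.67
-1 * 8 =-8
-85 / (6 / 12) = -170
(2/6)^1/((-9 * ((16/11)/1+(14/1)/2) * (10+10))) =-0.00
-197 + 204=7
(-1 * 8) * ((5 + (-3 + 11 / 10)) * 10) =-248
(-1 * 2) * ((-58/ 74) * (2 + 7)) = 522/ 37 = 14.11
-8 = -8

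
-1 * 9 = -9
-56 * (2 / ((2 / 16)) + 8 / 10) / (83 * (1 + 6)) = -672 / 415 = -1.62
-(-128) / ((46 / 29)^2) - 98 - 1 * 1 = -25459 / 529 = -48.13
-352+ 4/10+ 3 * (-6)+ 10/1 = -1798/5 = -359.60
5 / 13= 0.38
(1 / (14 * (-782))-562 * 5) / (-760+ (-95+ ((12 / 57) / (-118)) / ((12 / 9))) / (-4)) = 68972621202 / 18071554319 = 3.82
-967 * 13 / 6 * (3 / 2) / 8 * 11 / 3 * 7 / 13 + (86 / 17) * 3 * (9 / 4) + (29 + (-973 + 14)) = -2727835 / 1632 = -1671.47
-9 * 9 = -81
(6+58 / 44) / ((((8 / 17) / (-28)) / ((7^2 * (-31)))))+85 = 29106261 / 44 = 661505.93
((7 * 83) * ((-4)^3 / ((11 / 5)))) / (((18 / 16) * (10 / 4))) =-594944 / 99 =-6009.54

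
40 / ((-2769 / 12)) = -160 / 923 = -0.17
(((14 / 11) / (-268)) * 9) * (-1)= 63 / 1474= 0.04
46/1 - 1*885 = -839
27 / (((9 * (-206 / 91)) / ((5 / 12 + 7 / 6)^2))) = -32851 / 9888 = -3.32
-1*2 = -2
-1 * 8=-8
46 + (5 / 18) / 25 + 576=55981 / 90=622.01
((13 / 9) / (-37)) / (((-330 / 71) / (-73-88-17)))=-82147 / 54945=-1.50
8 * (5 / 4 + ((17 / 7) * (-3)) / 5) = -58 / 35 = -1.66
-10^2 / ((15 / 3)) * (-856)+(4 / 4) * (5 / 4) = 68485 / 4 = 17121.25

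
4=4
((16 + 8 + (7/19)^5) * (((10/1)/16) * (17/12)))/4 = 5052670555/950822016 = 5.31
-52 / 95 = -0.55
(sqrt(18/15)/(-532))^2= 3/707560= 0.00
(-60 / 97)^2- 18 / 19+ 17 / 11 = 1928525 / 1966481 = 0.98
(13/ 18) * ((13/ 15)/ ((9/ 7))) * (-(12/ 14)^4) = -1352/ 5145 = -0.26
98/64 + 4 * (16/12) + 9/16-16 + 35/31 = -22153/2976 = -7.44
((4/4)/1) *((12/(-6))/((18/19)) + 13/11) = -92/99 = -0.93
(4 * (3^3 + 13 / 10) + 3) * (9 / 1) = 5229 / 5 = 1045.80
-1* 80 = -80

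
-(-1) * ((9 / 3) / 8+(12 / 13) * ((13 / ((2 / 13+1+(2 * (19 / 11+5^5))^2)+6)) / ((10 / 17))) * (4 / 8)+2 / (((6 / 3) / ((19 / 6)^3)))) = 533627600111417 / 16608582231750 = 32.13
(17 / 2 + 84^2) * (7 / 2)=98903 / 4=24725.75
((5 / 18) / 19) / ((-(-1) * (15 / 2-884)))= -5 / 299763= -0.00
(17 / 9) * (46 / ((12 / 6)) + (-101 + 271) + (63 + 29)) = 1615 / 3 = 538.33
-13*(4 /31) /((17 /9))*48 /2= -11232 /527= -21.31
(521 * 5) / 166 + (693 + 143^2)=3512177 / 166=21157.69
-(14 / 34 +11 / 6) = -229 / 102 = -2.25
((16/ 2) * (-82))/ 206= -328/ 103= -3.18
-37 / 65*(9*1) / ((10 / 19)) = -6327 / 650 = -9.73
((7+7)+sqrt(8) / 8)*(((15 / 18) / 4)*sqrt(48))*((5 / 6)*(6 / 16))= 25*sqrt(3)*(sqrt(2)+56) / 384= 6.47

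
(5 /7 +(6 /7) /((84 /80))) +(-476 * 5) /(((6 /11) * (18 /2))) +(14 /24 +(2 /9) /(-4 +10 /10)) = -851615 /1764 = -482.77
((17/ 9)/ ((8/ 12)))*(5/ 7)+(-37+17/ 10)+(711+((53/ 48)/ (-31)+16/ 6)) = 35432881/ 52080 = 680.35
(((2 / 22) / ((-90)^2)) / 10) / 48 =1 / 42768000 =0.00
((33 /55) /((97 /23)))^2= 4761 /235225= 0.02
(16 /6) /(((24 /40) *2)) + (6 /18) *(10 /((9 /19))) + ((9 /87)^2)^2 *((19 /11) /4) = 7780132553 /840249828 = 9.26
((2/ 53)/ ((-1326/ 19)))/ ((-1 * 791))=19/ 27794949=0.00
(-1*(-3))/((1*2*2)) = 3/4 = 0.75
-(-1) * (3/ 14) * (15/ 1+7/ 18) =277/ 84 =3.30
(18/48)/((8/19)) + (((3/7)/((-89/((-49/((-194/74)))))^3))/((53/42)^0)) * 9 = 35203062261921/41177995016768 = 0.85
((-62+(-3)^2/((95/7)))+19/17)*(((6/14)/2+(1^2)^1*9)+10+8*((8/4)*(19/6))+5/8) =-4245.81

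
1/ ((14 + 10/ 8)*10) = 0.01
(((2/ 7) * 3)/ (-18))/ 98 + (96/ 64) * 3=4630/ 1029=4.50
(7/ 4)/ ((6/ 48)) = 14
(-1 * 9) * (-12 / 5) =108 / 5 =21.60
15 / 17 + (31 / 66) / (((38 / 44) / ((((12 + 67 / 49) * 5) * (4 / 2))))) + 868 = 941.58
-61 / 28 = -2.18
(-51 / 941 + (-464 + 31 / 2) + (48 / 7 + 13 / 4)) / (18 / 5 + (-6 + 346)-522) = 2.46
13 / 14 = 0.93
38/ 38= 1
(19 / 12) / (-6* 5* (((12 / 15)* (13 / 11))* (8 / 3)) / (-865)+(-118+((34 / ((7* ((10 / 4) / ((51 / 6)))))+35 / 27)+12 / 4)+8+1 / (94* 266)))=-10170783315 / 572359891783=-0.02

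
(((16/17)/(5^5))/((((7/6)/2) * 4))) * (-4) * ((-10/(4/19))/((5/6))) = 10944/371875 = 0.03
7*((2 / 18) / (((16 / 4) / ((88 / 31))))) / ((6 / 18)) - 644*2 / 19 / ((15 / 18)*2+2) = -327166 / 19437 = -16.83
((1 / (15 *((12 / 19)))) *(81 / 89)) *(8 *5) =342 / 89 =3.84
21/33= 7/11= 0.64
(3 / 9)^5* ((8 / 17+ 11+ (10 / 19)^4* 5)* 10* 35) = 9191908250 / 538356051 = 17.07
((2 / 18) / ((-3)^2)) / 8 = 1 / 648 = 0.00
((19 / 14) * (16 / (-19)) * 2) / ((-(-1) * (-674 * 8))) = 1 / 2359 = 0.00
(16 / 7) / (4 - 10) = -0.38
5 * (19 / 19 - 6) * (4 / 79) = -100 / 79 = -1.27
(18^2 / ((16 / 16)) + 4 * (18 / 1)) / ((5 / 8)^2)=1013.76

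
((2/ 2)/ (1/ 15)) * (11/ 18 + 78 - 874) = -71585/ 6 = -11930.83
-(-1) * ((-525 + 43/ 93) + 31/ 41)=-523.78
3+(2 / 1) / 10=3.20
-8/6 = -4/3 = -1.33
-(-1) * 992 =992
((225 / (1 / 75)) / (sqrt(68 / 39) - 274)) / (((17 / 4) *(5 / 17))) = -18032625 / 365987 - 3375 *sqrt(663) / 365987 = -49.51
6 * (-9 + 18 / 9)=-42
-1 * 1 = -1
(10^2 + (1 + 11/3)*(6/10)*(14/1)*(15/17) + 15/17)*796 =1833188/17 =107834.59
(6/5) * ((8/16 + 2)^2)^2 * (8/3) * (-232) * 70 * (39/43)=-79170000/43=-1841162.79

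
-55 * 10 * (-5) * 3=8250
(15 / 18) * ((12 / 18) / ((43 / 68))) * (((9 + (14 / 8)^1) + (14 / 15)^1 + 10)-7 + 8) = 23137 / 1161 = 19.93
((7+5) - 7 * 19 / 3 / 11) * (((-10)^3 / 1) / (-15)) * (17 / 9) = 894200 / 891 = 1003.59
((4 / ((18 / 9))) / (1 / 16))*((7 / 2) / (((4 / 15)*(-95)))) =-84 / 19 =-4.42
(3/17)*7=21/17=1.24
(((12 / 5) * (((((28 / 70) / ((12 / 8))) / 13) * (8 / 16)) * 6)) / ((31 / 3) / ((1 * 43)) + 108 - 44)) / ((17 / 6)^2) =222912 / 778356475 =0.00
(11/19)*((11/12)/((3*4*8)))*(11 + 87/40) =63767/875520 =0.07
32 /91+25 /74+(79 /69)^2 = 64132217 /32060574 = 2.00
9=9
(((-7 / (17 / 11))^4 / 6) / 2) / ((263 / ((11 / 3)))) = 386683451 / 790776828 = 0.49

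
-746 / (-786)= 373 / 393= 0.95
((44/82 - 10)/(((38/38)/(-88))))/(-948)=-8536/9717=-0.88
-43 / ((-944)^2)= -43 / 891136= -0.00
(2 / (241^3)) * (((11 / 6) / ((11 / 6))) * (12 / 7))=24 / 97982647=0.00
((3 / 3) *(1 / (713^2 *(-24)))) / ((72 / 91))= -91 / 878461632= -0.00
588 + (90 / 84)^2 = 115473 / 196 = 589.15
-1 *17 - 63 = -80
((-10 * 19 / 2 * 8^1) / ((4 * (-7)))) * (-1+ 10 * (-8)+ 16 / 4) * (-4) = 8360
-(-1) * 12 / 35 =12 / 35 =0.34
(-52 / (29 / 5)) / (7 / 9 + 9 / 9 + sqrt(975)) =37440 / 2282851-105300 * sqrt(39) / 2282851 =-0.27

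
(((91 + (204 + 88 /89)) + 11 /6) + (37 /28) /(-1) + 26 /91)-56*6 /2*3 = -1549129 /7476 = -207.21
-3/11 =-0.27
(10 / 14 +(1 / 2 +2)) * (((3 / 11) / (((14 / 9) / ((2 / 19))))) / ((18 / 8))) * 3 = 810 / 10241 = 0.08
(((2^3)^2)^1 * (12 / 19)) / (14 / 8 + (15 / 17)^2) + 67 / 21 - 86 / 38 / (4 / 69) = -92663573 / 4665108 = -19.86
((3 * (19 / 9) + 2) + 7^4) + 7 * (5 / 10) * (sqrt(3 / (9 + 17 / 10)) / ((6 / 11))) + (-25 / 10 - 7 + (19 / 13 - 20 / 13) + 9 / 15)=77 * sqrt(3210) / 1284 + 936139 / 390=2403.75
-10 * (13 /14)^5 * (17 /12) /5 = -6311981 /3226944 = -1.96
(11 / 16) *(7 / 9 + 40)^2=1481579 / 1296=1143.19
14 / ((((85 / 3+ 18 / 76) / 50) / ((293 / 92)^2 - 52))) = -3533933025 / 3445906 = -1025.55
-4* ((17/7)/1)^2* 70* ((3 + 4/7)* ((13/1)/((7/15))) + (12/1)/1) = -184117.43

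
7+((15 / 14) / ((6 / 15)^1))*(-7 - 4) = -629 / 28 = -22.46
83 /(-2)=-83 /2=-41.50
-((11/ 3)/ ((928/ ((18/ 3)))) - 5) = 2309/ 464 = 4.98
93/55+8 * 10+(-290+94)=-6287/55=-114.31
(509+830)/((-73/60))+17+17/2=-156957/146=-1075.05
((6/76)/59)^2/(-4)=-9/20106256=-0.00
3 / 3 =1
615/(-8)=-615/8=-76.88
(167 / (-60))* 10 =-167 / 6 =-27.83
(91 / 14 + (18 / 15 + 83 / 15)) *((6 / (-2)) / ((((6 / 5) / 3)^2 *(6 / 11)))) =-21835 / 48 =-454.90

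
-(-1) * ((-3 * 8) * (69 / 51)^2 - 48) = -26568 / 289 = -91.93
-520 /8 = -65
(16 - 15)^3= 1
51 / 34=3 / 2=1.50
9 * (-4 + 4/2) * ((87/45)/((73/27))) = -4698/365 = -12.87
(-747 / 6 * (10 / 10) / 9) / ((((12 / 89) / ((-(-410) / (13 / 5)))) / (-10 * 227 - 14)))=4323426425 / 117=36952362.61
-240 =-240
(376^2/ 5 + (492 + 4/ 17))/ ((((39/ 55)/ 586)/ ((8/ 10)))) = 19018962.86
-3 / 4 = -0.75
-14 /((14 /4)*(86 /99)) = -198 /43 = -4.60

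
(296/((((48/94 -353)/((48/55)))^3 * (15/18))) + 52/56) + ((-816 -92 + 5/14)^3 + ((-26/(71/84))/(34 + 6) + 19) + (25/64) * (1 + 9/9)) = -2204129503040867438605439642224711/2947760103791142974180000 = -747730285.18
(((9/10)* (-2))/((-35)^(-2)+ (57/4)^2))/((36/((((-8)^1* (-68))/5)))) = -0.03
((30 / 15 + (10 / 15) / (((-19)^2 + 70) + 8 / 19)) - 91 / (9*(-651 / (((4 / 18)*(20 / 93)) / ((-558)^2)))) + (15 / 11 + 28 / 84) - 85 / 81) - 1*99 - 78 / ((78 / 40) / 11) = -2637278111906814886 / 4917076247195343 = -536.35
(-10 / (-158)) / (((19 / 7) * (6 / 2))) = 0.01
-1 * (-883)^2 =-779689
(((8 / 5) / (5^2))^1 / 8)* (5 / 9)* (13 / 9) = 13 / 2025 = 0.01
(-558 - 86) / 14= -46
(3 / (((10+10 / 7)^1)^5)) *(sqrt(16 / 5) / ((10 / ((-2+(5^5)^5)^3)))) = 1334632757297158641760415065391498681732118129730224206007 *sqrt(5) / 40960000000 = 72859608650254521789955180000000000000000000000.00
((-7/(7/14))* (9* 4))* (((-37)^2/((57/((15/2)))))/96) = -143745/152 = -945.69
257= 257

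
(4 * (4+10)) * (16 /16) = 56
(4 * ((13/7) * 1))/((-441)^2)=52/1361367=0.00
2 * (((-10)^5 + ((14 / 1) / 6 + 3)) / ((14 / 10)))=-2999840 / 21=-142849.52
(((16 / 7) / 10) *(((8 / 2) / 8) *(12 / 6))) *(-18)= -144 / 35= -4.11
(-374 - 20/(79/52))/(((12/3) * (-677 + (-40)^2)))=-15293/145834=-0.10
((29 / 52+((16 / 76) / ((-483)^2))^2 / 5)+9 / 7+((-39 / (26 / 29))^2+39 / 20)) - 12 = 1884.04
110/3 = 36.67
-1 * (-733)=733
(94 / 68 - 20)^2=400689 / 1156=346.62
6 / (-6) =-1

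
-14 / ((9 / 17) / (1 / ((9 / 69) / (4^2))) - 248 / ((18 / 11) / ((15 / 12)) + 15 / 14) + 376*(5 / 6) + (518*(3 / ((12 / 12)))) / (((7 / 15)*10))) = -160541472 / 6217068355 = -0.03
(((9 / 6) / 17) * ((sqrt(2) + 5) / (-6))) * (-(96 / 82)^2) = 576 * sqrt(2) / 28577 + 2880 / 28577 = 0.13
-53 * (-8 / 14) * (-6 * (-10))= 12720 / 7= 1817.14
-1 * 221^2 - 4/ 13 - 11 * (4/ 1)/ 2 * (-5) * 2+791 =-621794/ 13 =-47830.31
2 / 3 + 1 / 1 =5 / 3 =1.67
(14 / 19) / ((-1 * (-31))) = 14 / 589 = 0.02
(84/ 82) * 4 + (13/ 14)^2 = 39857/ 8036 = 4.96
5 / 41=0.12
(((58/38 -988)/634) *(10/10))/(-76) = 18743/915496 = 0.02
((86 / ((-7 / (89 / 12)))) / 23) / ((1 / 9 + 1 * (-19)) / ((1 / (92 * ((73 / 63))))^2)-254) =6509727 / 353135774084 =0.00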